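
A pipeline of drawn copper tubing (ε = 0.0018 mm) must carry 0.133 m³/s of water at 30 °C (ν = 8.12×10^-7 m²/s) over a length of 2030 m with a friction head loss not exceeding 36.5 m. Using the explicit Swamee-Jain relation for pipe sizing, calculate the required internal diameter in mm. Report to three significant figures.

D ≈ 253 mm

Swamee-Jain (Type III): D = 0.66·[ε^1.25·(LQ²/(gh_f))^4.75 + ν·Q^9.4·(L/(gh_f))^5.2]^0.04
LQ²/(gh_f) = 0.1003; L/(gh_f) = 5.669
Term 1 = ε^1.25·(…)^4.75 = 1.19×10^-12; Term 2 = ν·Q^9.4·(…)^5.2 = 3.91×10^-11
D = 0.66·(1.19×10^-12 + 3.91×10^-11)^0.04 = 0.2534 m = 253 mm
Check: V = 2.64 m/s, Re = 8.23×10^5, f = 0.01215, h_f = 34.5 m ≈ 36.5 m ✓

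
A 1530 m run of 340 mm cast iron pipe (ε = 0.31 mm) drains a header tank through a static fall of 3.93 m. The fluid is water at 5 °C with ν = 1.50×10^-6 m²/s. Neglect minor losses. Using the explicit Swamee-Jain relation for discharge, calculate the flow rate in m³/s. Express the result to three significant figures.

Q ≈ 0.0827 m³/s

Swamee-Jain (Type II): Q = -0.965·√(gD⁵h_f/L)·ln[ε/(3.7D) + √(3.17ν²L/(gD³h_f))]
√(gD⁵h_f/L) = √(9.81·0.340⁵·3.93/1530) = 0.01070
ε/(3.7D) = 2.46×10^-4; √(3.17ν²L/(gD³h_f)) = 8.49×10^-5
Q = -0.965·0.01070·ln(3.313×10^-4) = 0.08273 m³/s
Check: V = 0.911 m/s, Re = 2.07×10^5, f = 0.02079, h_f = 3.96 m ≈ 3.93 m ✓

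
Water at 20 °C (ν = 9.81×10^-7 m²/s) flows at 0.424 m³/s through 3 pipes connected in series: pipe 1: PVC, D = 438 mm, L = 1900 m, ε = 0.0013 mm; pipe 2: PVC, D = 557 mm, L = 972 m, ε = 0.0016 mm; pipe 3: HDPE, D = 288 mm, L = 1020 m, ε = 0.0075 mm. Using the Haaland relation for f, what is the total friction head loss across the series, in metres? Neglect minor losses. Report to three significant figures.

Pipe 1: V = 2.814 m/s, Re = 1.26×10^6, ε/D = 2.97×10^-6, f = 0.01121, h_1 = f(L/D)V²/2g = 19.63 m
Pipe 2: V = 1.740 m/s, Re = 9.88×10^5, ε/D = 2.87×10^-6, f = 0.01166, h_2 = f(L/D)V²/2g = 3.139 m
Pipe 3: V = 6.509 m/s, Re = 1.91×10^6, ε/D = 2.60×10^-5, f = 0.01116, h_3 = f(L/D)V²/2g = 85.37 m
Series → Q common, losses add: H = Σh = 108.1 m

H ≈ 108 m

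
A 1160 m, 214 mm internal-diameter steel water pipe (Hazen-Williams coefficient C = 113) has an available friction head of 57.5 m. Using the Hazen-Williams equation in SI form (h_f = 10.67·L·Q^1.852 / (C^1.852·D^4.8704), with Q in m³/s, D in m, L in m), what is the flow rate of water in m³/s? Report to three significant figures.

Q ≈ 0.108 m³/s

Rearranging: Q = [h_f·C^1.852·D^4.8704 / (10.67·L)]^(1/1.852)
Q = [57.5·113^1.852·0.214^4.8704 / (10.67·1160)]^0.540 = 0.1078 m³/s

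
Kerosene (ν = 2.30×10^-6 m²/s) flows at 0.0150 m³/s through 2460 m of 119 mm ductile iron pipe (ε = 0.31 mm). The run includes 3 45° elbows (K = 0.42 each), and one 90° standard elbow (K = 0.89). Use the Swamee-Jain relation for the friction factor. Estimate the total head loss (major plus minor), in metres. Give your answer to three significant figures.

V = 4Q/(πD²) = 1.349 m/s; V²/2g = 0.09271 m
Re = 6.98×10^4, ε/D = 0.00261 → f = 0.02741 (Swamee-Jain)
Major: h_f = f(L/D)·V²/2g = 0.02741·20672·0.09271 = 52.53 m
Minor: ΣK = 2.15; h_m = ΣK·V²/2g = 0.1993 m
Total H_L = 52.53 + 0.1993 = 52.73 m

H_L ≈ 52.7 m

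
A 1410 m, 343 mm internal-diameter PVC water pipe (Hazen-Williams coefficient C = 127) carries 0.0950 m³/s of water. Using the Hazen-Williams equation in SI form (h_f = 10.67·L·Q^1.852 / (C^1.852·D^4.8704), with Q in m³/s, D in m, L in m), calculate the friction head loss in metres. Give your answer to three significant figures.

h_f ≈ 4.48 m

h_f = 10.67·1410·0.0950^1.852 / (127^1.852·0.343^4.8704) = 4.479 m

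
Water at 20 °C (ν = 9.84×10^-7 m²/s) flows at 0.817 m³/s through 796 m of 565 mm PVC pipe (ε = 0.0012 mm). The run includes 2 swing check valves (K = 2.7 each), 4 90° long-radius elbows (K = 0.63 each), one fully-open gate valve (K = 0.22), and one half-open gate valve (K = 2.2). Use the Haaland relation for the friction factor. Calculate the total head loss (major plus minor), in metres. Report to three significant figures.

H_L ≈ 13.6 m

V = 4Q/(πD²) = 3.259 m/s; V²/2g = 0.5412 m
Re = 1.87×10^6, ε/D = 2.12×10^-6 → f = 0.01051 (Haaland)
Major: h_f = f(L/D)·V²/2g = 0.01051·1409·0.5412 = 8.012 m
Minor: ΣK = 10.3; h_m = ΣK·V²/2g = 5.596 m
Total H_L = 8.012 + 5.596 = 13.61 m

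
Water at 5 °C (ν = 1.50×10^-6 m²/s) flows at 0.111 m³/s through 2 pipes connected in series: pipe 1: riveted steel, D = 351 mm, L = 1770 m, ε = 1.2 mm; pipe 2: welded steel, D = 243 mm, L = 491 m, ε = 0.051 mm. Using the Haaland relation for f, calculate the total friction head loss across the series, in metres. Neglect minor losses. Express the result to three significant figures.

Pipe 1: V = 1.147 m/s, Re = 2.68×10^5, ε/D = 0.00342, f = 0.02762, h_1 = f(L/D)V²/2g = 9.342 m
Pipe 2: V = 2.393 m/s, Re = 3.88×10^5, ε/D = 2.10×10^-4, f = 0.01573, h_2 = f(L/D)V²/2g = 9.278 m
Series → Q common, losses add: H = Σh = 18.62 m

H ≈ 18.6 m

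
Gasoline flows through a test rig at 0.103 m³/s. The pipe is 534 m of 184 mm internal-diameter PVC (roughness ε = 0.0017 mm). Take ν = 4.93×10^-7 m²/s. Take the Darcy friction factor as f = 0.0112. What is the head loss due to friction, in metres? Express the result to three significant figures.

V = 4Q/(πD²) = 4·0.103/(π·0.184²) = 3.874 m/s
h_f = f(L/D)V²/(2g) = 0.01120·(534/0.184)·3.874²/(2·9.81) = 24.86 m

h_f ≈ 24.9 m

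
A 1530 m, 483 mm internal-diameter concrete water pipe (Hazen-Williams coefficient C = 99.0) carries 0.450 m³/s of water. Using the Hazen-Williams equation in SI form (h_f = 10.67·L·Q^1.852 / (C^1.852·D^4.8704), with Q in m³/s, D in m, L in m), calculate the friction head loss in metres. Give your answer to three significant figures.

h_f = 10.67·1530·0.450^1.852 / (99.0^1.852·0.483^4.8704) = 25.94 m

h_f ≈ 25.9 m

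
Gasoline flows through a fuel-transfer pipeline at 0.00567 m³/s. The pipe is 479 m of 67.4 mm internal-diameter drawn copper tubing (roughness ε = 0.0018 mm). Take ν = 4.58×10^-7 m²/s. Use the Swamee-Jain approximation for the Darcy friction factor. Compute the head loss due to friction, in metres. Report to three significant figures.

V = 4Q/(πD²) = 4·0.00567/(π·0.0674²) = 1.589 m/s
Re = VD/ν = 1.589·0.0674/4.58×10^-7 = 2.34×10^5 → turbulent
ε/D = 0.0018/67.4 = 2.67×10^-5
Swamee-Jain: f = 0.01534
h_f = f(L/D)V²/(2g) = 0.01534·(479/0.0674)·1.589²/(2·9.81) = 14.03 m

h_f ≈ 14.0 m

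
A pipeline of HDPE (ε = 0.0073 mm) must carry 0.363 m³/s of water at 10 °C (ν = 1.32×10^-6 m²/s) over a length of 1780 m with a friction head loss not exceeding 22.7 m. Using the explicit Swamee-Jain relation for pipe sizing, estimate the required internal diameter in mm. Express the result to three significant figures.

D ≈ 406 mm

Swamee-Jain (Type III): D = 0.66·[ε^1.25·(LQ²/(gh_f))^4.75 + ν·Q^9.4·(L/(gh_f))^5.2]^0.04
LQ²/(gh_f) = 1.053; L/(gh_f) = 7.993
Term 1 = ε^1.25·(…)^4.75 = 4.86×10^-7; Term 2 = ν·Q^9.4·(…)^5.2 = 4.76×10^-6
D = 0.66·(4.86×10^-7 + 4.76×10^-6)^0.04 = 0.4058 m = 406 mm
Check: V = 2.81 m/s, Re = 8.63×10^5, f = 0.01230, h_f = 21.6 m ≈ 22.7 m ✓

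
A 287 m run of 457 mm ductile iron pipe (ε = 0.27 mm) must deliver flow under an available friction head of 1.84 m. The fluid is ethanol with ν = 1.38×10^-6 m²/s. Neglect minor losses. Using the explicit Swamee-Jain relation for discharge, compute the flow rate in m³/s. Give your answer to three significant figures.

Q ≈ 0.293 m³/s

Swamee-Jain (Type II): Q = -0.965·√(gD⁵h_f/L)·ln[ε/(3.7D) + √(3.17ν²L/(gD³h_f))]
√(gD⁵h_f/L) = √(9.81·0.457⁵·1.84/287) = 0.03541
ε/(3.7D) = 1.60×10^-4; √(3.17ν²L/(gD³h_f)) = 3.17×10^-5
Q = -0.965·0.03541·ln(1.914×10^-4) = 0.2925 m³/s
Check: V = 1.78 m/s, Re = 5.91×10^5, f = 0.01819, h_f = 1.85 m ≈ 1.84 m ✓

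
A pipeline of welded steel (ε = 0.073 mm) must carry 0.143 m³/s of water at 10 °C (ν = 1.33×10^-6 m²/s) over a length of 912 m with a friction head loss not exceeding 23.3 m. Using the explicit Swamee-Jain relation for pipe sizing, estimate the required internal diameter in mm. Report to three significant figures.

D ≈ 258 mm

Swamee-Jain (Type III): D = 0.66·[ε^1.25·(LQ²/(gh_f))^4.75 + ν·Q^9.4·(L/(gh_f))^5.2]^0.04
LQ²/(gh_f) = 0.08159; L/(gh_f) = 3.990
Term 1 = ε^1.25·(…)^4.75 = 4.57×10^-11; Term 2 = ν·Q^9.4·(…)^5.2 = 2.04×10^-11
D = 0.66·(4.57×10^-11 + 2.04×10^-11)^0.04 = 0.2584 m = 258 mm
Check: V = 2.73 m/s, Re = 5.30×10^5, f = 0.01617, h_f = 21.6 m ≈ 23.3 m ✓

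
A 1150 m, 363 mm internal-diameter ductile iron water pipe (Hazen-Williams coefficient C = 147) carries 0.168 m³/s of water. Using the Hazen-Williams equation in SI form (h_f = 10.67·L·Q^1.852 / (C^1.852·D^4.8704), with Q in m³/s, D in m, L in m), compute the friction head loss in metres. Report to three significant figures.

h_f ≈ 6.08 m

h_f = 10.67·1150·0.168^1.852 / (147^1.852·0.363^4.8704) = 6.077 m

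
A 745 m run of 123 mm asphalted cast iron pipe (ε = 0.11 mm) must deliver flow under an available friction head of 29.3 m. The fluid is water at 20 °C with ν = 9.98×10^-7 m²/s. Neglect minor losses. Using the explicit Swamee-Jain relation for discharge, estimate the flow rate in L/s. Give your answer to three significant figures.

Swamee-Jain (Type II): Q = -0.965·√(gD⁵h_f/L)·ln[ε/(3.7D) + √(3.17ν²L/(gD³h_f))]
√(gD⁵h_f/L) = √(9.81·0.123⁵·29.3/745) = 0.003296
ε/(3.7D) = 2.42×10^-4; √(3.17ν²L/(gD³h_f)) = 6.63×10^-5
Q = -0.965·0.003296·ln(3.080×10^-4) = 0.02571 m³/s
Check: V = 2.16 m/s, Re = 2.67×10^5, f = 0.02042, h_f = 29.5 m ≈ 29.3 m ✓

Q ≈ 25.7 L/s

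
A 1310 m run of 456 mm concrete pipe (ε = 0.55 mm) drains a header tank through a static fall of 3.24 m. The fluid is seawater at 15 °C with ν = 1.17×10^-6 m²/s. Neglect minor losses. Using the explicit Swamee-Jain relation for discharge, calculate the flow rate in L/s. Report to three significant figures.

Q ≈ 167 L/s

Swamee-Jain (Type II): Q = -0.965·√(gD⁵h_f/L)·ln[ε/(3.7D) + √(3.17ν²L/(gD³h_f))]
√(gD⁵h_f/L) = √(9.81·0.456⁵·3.24/1310) = 0.02187
ε/(3.7D) = 3.26×10^-4; √(3.17ν²L/(gD³h_f)) = 4.34×10^-5
Q = -0.965·0.02187·ln(3.694×10^-4) = 0.1668 m³/s
Check: V = 1.02 m/s, Re = 3.98×10^5, f = 0.02135, h_f = 3.26 m ≈ 3.24 m ✓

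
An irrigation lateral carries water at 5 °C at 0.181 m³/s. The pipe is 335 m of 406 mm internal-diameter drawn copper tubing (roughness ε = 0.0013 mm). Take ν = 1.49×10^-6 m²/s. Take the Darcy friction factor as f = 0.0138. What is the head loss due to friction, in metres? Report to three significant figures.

V = 4Q/(πD²) = 4·0.181/(π·0.406²) = 1.398 m/s
h_f = f(L/D)V²/(2g) = 0.01380·(335/0.406)·1.398²/(2·9.81) = 1.134 m

h_f ≈ 1.13 m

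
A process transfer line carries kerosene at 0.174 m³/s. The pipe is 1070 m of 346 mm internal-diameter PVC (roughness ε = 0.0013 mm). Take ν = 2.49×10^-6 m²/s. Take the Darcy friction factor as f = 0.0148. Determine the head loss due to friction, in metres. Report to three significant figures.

h_f ≈ 7.99 m

V = 4Q/(πD²) = 4·0.174/(π·0.346²) = 1.851 m/s
h_f = f(L/D)V²/(2g) = 0.01480·(1070/0.346)·1.851²/(2·9.81) = 7.989 m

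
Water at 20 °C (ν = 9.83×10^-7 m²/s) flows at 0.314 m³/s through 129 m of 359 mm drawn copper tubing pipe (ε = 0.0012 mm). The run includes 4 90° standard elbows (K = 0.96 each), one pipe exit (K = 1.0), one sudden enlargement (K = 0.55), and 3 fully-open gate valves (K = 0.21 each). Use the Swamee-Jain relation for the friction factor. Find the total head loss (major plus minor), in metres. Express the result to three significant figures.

V = 4Q/(πD²) = 3.102 m/s; V²/2g = 0.4905 m
Re = 1.13×10^6, ε/D = 3.34×10^-6 → f = 0.01146 (Swamee-Jain)
Major: h_f = f(L/D)·V²/2g = 0.01146·359.3·0.4905 = 2.019 m
Minor: ΣK = 6.02; h_m = ΣK·V²/2g = 2.953 m
Total H_L = 2.019 + 2.953 = 4.972 m

H_L ≈ 4.97 m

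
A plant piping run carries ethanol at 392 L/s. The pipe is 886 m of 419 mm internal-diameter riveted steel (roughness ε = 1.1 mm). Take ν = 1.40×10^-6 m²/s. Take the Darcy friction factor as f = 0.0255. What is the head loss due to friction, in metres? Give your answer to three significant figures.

h_f ≈ 22.2 m

V = 4Q/(πD²) = 4·0.392/(π·0.419²) = 2.843 m/s
h_f = f(L/D)V²/(2g) = 0.02550·(886/0.419)·2.843²/(2·9.81) = 22.21 m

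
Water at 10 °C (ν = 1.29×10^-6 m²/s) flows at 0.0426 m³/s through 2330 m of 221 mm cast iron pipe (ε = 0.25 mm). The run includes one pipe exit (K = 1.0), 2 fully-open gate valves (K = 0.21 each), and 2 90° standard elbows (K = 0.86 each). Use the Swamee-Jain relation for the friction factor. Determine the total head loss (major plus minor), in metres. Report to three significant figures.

H_L ≈ 14.6 m

V = 4Q/(πD²) = 1.111 m/s; V²/2g = 0.06286 m
Re = 1.90×10^5, ε/D = 0.00113 → f = 0.02176 (Swamee-Jain)
Major: h_f = f(L/D)·V²/2g = 0.02176·10543·0.06286 = 14.42 m
Minor: ΣK = 3.14; h_m = ΣK·V²/2g = 0.1974 m
Total H_L = 14.42 + 0.1974 = 14.62 m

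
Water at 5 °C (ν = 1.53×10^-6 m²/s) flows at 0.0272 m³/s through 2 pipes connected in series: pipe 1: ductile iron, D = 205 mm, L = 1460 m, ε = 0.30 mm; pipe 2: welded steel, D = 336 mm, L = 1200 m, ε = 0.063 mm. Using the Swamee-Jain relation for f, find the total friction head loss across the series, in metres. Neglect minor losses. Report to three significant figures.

H ≈ 6.18 m

Pipe 1: V = 0.8241 m/s, Re = 1.10×10^5, ε/D = 0.00146, f = 0.02366, h_1 = f(L/D)V²/2g = 5.832 m
Pipe 2: V = 0.3068 m/s, Re = 6.74×10^4, ε/D = 1.88×10^-4, f = 0.02030, h_2 = f(L/D)V²/2g = 0.3478 m
Series → Q common, losses add: H = Σh = 6.180 m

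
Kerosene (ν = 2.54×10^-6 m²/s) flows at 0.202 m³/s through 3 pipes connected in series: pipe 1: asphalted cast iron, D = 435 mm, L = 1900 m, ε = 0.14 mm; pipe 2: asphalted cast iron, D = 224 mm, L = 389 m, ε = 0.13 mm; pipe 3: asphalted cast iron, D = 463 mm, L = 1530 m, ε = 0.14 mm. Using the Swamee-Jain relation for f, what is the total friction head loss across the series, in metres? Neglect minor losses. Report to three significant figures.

Pipe 1: V = 1.359 m/s, Re = 2.33×10^5, ε/D = 3.22×10^-4, f = 0.01764, h_1 = f(L/D)V²/2g = 7.254 m
Pipe 2: V = 5.126 m/s, Re = 4.52×10^5, ε/D = 5.80×10^-4, f = 0.01835, h_2 = f(L/D)V²/2g = 42.67 m
Pipe 3: V = 1.200 m/s, Re = 2.19×10^5, ε/D = 3.02×10^-4, f = 0.01763, h_3 = f(L/D)V²/2g = 4.274 m
Series → Q common, losses add: H = Σh = 54.20 m

H ≈ 54.2 m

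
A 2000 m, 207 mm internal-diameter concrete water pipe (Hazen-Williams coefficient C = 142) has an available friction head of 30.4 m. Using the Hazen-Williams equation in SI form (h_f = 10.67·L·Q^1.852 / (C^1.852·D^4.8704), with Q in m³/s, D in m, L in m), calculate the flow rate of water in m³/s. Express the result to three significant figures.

Rearranging: Q = [h_f·C^1.852·D^4.8704 / (10.67·L)]^(1/1.852)
Q = [30.4·142^1.852·0.207^4.8704 / (10.67·2000)]^0.540 = 0.06554 m³/s

Q ≈ 0.0655 m³/s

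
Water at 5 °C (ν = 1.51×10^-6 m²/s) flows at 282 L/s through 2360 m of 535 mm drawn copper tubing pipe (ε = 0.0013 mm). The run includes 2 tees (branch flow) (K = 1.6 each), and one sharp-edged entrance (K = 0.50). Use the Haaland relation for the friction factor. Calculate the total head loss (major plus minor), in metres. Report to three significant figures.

V = 4Q/(πD²) = 1.254 m/s; V²/2g = 0.08021 m
Re = 4.44×10^5, ε/D = 2.43×10^-6 → f = 0.01337 (Haaland)
Major: h_f = f(L/D)·V²/2g = 0.01337·4411·0.08021 = 4.729 m
Minor: ΣK = 3.70; h_m = ΣK·V²/2g = 0.2968 m
Total H_L = 4.729 + 0.2968 = 5.026 m

H_L ≈ 5.03 m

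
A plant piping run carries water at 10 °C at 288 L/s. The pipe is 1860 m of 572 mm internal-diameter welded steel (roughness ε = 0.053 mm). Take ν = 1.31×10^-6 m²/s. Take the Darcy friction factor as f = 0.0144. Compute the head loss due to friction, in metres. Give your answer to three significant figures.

h_f ≈ 3.00 m

V = 4Q/(πD²) = 4·0.288/(π·0.572²) = 1.121 m/s
h_f = f(L/D)V²/(2g) = 0.01440·(1860/0.572)·1.121²/(2·9.81) = 2.998 m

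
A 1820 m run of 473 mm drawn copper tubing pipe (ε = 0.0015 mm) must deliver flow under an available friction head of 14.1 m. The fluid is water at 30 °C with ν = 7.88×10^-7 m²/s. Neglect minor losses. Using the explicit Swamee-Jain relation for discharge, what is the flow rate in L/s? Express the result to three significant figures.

Q ≈ 451 L/s

Swamee-Jain (Type II): Q = -0.965·√(gD⁵h_f/L)·ln[ε/(3.7D) + √(3.17ν²L/(gD³h_f))]
√(gD⁵h_f/L) = √(9.81·0.473⁵·14.1/1820) = 0.04242
ε/(3.7D) = 8.57×10^-7; √(3.17ν²L/(gD³h_f)) = 1.56×10^-5
Q = -0.965·0.04242·ln(1.650×10^-5) = 0.4508 m³/s
Check: V = 2.57 m/s, Re = 1.54×10^6, f = 0.01091, h_f = 14.1 m ≈ 14.1 m ✓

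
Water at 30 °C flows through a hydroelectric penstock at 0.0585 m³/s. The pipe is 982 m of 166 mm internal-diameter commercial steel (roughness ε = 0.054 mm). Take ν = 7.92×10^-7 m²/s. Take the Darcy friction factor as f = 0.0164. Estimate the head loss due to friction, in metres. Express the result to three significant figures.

h_f ≈ 36.1 m

V = 4Q/(πD²) = 4·0.0585/(π·0.166²) = 2.703 m/s
h_f = f(L/D)V²/(2g) = 0.01640·(982/0.166)·2.703²/(2·9.81) = 36.13 m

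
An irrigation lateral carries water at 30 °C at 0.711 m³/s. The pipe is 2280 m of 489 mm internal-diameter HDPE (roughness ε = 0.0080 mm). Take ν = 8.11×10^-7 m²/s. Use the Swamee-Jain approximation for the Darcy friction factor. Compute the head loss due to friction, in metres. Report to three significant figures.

h_f ≈ 36.7 m

V = 4Q/(πD²) = 4·0.711/(π·0.489²) = 3.786 m/s
Re = VD/ν = 3.786·0.489/8.11×10^-7 = 2.28×10^6 → turbulent
ε/D = 0.0080/489 = 1.64×10^-5
Swamee-Jain: f = 0.01078
h_f = f(L/D)V²/(2g) = 0.01078·(2280/0.489)·3.786²/(2·9.81) = 36.72 m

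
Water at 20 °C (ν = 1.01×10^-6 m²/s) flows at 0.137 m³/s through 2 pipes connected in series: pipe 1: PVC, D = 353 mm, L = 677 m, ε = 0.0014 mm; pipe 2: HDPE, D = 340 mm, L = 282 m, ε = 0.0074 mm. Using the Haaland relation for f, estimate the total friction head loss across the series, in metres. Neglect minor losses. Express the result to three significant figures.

Pipe 1: V = 1.400 m/s, Re = 4.89×10^5, ε/D = 3.97×10^-6, f = 0.01316, h_1 = f(L/D)V²/2g = 2.520 m
Pipe 2: V = 1.509 m/s, Re = 5.08×10^5, ε/D = 2.18×10^-5, f = 0.01329, h_2 = f(L/D)V²/2g = 1.279 m
Series → Q common, losses add: H = Σh = 3.799 m

H ≈ 3.80 m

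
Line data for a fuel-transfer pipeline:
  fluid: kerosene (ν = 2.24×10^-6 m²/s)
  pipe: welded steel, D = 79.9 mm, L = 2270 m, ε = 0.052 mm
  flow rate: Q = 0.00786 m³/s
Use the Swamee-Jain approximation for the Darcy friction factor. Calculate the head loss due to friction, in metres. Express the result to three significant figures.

h_f ≈ 80.9 m

V = 4Q/(πD²) = 4·0.00786/(π·0.0799²) = 1.568 m/s
Re = VD/ν = 1.568·0.0799/2.24×10^-6 = 5.59×10^4 → turbulent
ε/D = 0.052/79.9 = 6.51×10^-4
Swamee-Jain: f = 0.02273
h_f = f(L/D)V²/(2g) = 0.02273·(2270/0.0799)·1.568²/(2·9.81) = 80.87 m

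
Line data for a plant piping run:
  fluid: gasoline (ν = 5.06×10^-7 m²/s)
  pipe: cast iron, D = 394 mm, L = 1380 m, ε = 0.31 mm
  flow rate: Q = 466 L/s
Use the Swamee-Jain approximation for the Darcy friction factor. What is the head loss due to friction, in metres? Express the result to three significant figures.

h_f ≈ 48.8 m

V = 4Q/(πD²) = 4·0.466/(π·0.394²) = 3.822 m/s
Re = VD/ν = 3.822·0.394/5.06×10^-7 = 2.98×10^6 → turbulent
ε/D = 0.31/394 = 7.87×10^-4
Swamee-Jain: f = 0.01871
h_f = f(L/D)V²/(2g) = 0.01871·(1380/0.394)·3.822²/(2·9.81) = 48.80 m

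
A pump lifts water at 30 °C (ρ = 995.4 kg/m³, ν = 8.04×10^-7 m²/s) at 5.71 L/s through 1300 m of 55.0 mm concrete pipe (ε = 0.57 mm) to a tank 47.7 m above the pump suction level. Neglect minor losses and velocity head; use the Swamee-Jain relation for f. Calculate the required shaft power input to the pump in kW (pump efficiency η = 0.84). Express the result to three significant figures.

V = 4Q/(πD²) = 2.403 m/s; Re = 1.64×10^5; ε/D = 0.0104; f = 0.03890
h_f = f(L/D)V²/2g = 270.7 m
Total head H = z + h_f = 47.7 + 270.7 = 318.4 m
P_hyd = ρgQH = 995.4·9.81·0.00571·318.4 = 17.75 kW
P_shaft = P_hyd/η = 17.75/0.84 = 21.13 kW

P_shaft ≈ 21.1 kW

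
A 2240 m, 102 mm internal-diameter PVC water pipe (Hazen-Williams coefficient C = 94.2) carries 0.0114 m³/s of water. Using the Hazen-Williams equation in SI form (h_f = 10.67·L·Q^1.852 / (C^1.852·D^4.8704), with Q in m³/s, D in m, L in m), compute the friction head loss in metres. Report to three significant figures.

h_f = 10.67·2240·0.0114^1.852 / (94.2^1.852·0.102^4.8704) = 89.61 m

h_f ≈ 89.6 m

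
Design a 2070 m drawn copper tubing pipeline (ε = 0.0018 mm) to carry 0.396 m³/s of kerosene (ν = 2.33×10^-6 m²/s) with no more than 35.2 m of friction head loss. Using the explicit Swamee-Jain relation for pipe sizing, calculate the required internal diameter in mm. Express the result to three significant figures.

Swamee-Jain (Type III): D = 0.66·[ε^1.25·(LQ²/(gh_f))^4.75 + ν·Q^9.4·(L/(gh_f))^5.2]^0.04
LQ²/(gh_f) = 0.9400; L/(gh_f) = 5.995
Term 1 = ε^1.25·(…)^4.75 = 4.92×10^-8; Term 2 = ν·Q^9.4·(…)^5.2 = 4.27×10^-6
D = 0.66·(4.92×10^-8 + 4.27×10^-6)^0.04 = 0.4027 m = 403 mm
Check: V = 3.11 m/s, Re = 5.37×10^5, f = 0.01300, h_f = 32.9 m ≈ 35.2 m ✓

D ≈ 403 mm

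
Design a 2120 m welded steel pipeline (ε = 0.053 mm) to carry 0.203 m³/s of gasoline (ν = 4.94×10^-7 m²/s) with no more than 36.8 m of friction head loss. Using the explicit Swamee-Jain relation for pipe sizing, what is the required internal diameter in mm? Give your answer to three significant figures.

Swamee-Jain (Type III): D = 0.66·[ε^1.25·(LQ²/(gh_f))^4.75 + ν·Q^9.4·(L/(gh_f))^5.2]^0.04
LQ²/(gh_f) = 0.2420; L/(gh_f) = 5.872
Term 1 = ε^1.25·(…)^4.75 = 5.35×10^-9; Term 2 = ν·Q^9.4·(…)^5.2 = 1.52×10^-9
D = 0.66·(5.35×10^-9 + 1.52×10^-9)^0.04 = 0.3112 m = 311 mm
Check: V = 2.67 m/s, Re = 1.68×10^6, f = 0.01404, h_f = 34.7 m ≈ 36.8 m ✓

D ≈ 311 mm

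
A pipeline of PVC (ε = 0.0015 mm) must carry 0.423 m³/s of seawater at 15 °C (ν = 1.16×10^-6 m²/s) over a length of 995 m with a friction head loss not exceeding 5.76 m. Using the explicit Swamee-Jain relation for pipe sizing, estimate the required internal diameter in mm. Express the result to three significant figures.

Swamee-Jain (Type III): D = 0.66·[ε^1.25·(LQ²/(gh_f))^4.75 + ν·Q^9.4·(L/(gh_f))^5.2]^0.04
LQ²/(gh_f) = 3.151; L/(gh_f) = 17.61
Term 1 = ε^1.25·(…)^4.75 = 1.22×10^-5; Term 2 = ν·Q^9.4·(…)^5.2 = 0.00107
D = 0.66·(1.22×10^-5 + 0.00107)^0.04 = 0.5023 m = 502 mm
Check: V = 2.13 m/s, Re = 9.24×10^5, f = 0.01183, h_f = 5.45 m ≈ 5.76 m ✓

D ≈ 502 mm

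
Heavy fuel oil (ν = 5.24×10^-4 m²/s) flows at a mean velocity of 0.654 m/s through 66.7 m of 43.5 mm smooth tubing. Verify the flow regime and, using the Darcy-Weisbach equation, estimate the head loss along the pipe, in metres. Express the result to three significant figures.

Re = VD/ν = 0.654·0.04350/5.24×10^-4 = 54.3 → laminar (Re < 2300)
f = 64/Re = 1.179
h_f = f(L/D)V²/(2g) = 1.179·(66.7/0.04350)·0.654²/(2·9.81) = 39.40 m

h_f ≈ 39.4 m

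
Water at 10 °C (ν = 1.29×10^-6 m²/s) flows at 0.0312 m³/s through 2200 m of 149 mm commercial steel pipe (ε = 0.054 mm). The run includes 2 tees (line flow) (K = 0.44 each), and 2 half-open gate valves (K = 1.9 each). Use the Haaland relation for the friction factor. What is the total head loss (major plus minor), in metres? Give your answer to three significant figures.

V = 4Q/(πD²) = 1.789 m/s; V²/2g = 0.1632 m
Re = 2.07×10^5, ε/D = 3.62×10^-4 → f = 0.01782 (Haaland)
Major: h_f = f(L/D)·V²/2g = 0.01782·14765·0.1632 = 42.93 m
Minor: ΣK = 4.68; h_m = ΣK·V²/2g = 0.7637 m
Total H_L = 42.93 + 0.7637 = 43.70 m

H_L ≈ 43.7 m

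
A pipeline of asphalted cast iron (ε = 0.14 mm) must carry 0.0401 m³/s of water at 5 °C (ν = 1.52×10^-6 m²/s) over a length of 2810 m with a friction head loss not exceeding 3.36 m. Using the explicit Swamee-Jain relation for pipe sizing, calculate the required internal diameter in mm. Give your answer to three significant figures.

Swamee-Jain (Type III): D = 0.66·[ε^1.25·(LQ²/(gh_f))^4.75 + ν·Q^9.4·(L/(gh_f))^5.2]^0.04
LQ²/(gh_f) = 0.1371; L/(gh_f) = 85.25
Term 1 = ε^1.25·(…)^4.75 = 1.21×10^-9; Term 2 = ν·Q^9.4·(…)^5.2 = 1.23×10^-9
D = 0.66·(1.21×10^-9 + 1.23×10^-9)^0.04 = 0.2986 m = 299 mm
Check: V = 0.573 m/s, Re = 1.12×10^5, f = 0.01998, h_f = 3.14 m ≈ 3.36 m ✓

D ≈ 299 mm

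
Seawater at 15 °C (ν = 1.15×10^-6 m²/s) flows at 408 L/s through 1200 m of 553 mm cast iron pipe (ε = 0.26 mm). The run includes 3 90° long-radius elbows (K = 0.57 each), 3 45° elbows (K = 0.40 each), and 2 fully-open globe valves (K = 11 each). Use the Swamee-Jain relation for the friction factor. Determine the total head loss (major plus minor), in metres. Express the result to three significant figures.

V = 4Q/(πD²) = 1.699 m/s; V²/2g = 0.1471 m
Re = 8.17×10^5, ε/D = 4.70×10^-4 → f = 0.01721 (Swamee-Jain)
Major: h_f = f(L/D)·V²/2g = 0.01721·2170·0.1471 = 5.493 m
Minor: ΣK = 24.9; h_m = ΣK·V²/2g = 3.664 m
Total H_L = 5.493 + 3.664 = 9.157 m

H_L ≈ 9.16 m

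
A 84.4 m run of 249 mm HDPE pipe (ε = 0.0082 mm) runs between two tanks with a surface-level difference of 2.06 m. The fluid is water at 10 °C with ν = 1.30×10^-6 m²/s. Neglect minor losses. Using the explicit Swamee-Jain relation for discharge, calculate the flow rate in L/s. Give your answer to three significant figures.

Swamee-Jain (Type II): Q = -0.965·√(gD⁵h_f/L)·ln[ε/(3.7D) + √(3.17ν²L/(gD³h_f))]
√(gD⁵h_f/L) = √(9.81·0.249⁵·2.06/84.4) = 0.01514
ε/(3.7D) = 8.90×10^-6; √(3.17ν²L/(gD³h_f)) = 3.81×10^-5
Q = -0.965·0.01514·ln(4.697×10^-5) = 0.1456 m³/s
Check: V = 2.99 m/s, Re = 5.73×10^5, f = 0.01333, h_f = 2.06 m ≈ 2.06 m ✓

Q ≈ 146 L/s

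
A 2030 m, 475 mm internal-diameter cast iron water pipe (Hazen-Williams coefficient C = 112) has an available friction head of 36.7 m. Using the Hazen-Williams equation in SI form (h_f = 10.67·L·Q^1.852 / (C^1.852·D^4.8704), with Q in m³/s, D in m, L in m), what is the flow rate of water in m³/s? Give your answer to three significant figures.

Rearranging: Q = [h_f·C^1.852·D^4.8704 / (10.67·L)]^(1/1.852)
Q = [36.7·112^1.852·0.475^4.8704 / (10.67·2030)]^0.540 = 0.5044 m³/s

Q ≈ 0.504 m³/s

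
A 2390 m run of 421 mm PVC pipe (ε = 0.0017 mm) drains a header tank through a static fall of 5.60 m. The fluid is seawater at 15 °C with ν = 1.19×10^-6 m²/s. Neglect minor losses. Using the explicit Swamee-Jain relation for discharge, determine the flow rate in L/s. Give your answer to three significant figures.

Q ≈ 166 L/s

Swamee-Jain (Type II): Q = -0.965·√(gD⁵h_f/L)·ln[ε/(3.7D) + √(3.17ν²L/(gD³h_f))]
√(gD⁵h_f/L) = √(9.81·0.421⁵·5.60/2390) = 0.01744
ε/(3.7D) = 1.09×10^-6; √(3.17ν²L/(gD³h_f)) = 5.12×10^-5
Q = -0.965·0.01744·ln(5.225×10^-5) = 0.1659 m³/s
Check: V = 1.19 m/s, Re = 4.22×10^5, f = 0.01356, h_f = 5.57 m ≈ 5.60 m ✓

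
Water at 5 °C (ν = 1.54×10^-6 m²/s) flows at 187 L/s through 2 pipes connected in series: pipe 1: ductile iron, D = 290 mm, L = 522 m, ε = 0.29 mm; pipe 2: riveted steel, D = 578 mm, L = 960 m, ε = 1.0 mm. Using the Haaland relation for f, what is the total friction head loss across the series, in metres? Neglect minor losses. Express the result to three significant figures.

Pipe 1: V = 2.831 m/s, Re = 5.33×10^5, ε/D = 0.00100, f = 0.02017, h_1 = f(L/D)V²/2g = 14.83 m
Pipe 2: V = 0.7127 m/s, Re = 2.67×10^5, ε/D = 0.00173, f = 0.02324, h_2 = f(L/D)V²/2g = 0.9994 m
Series → Q common, losses add: H = Σh = 15.83 m

H ≈ 15.8 m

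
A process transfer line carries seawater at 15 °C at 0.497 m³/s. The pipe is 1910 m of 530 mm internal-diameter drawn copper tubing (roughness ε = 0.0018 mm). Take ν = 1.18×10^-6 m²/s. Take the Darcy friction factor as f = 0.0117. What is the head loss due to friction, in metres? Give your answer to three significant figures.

V = 4Q/(πD²) = 4·0.497/(π·0.530²) = 2.253 m/s
h_f = f(L/D)V²/(2g) = 0.01170·(1910/0.530)·2.253²/(2·9.81) = 10.91 m

h_f ≈ 10.9 m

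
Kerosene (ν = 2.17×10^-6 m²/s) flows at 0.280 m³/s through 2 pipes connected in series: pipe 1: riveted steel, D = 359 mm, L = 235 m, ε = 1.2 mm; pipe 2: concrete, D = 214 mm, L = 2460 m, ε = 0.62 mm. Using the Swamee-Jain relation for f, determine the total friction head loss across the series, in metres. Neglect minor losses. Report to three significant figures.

Pipe 1: V = 2.766 m/s, Re = 4.58×10^5, ε/D = 0.00334, f = 0.02737, h_1 = f(L/D)V²/2g = 6.986 m
Pipe 2: V = 7.785 m/s, Re = 7.68×10^5, ε/D = 0.00290, f = 0.02618, h_2 = f(L/D)V²/2g = 929.4 m
Series → Q common, losses add: H = Σh = 936.4 m

H ≈ 936 m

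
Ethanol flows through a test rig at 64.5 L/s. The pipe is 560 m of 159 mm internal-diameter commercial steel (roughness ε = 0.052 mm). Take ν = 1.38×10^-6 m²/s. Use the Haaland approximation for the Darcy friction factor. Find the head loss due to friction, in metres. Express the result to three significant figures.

V = 4Q/(πD²) = 4·0.0645/(π·0.159²) = 3.248 m/s
Re = VD/ν = 3.248·0.159/1.38×10^-6 = 3.74×10^5 → turbulent
ε/D = 0.052/159 = 3.27×10^-4
Haaland: f = 0.01669
h_f = f(L/D)V²/(2g) = 0.01669·(560/0.159)·3.248²/(2·9.81) = 31.62 m

h_f ≈ 31.6 m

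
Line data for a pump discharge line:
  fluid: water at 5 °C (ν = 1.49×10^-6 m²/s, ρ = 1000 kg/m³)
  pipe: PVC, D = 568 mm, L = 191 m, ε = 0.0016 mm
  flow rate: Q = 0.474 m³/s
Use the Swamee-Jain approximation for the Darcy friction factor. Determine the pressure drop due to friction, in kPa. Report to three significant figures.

V = 4Q/(πD²) = 4·0.474/(π·0.568²) = 1.871 m/s
Re = VD/ν = 1.871·0.568/1.49×10^-6 = 7.13×10^5 → turbulent
ε/D = 0.0016/568 = 2.82×10^-6
Swamee-Jain: f = 0.01235
h_f = f(L/D)V²/(2g) = 0.01235·(191/0.568)·1.871²/(2·9.81) = 0.7410 m
Δp = ρg·h_f = 1000·9.81·0.7410 = 7.269 kPa

Δp ≈ 7.27 kPa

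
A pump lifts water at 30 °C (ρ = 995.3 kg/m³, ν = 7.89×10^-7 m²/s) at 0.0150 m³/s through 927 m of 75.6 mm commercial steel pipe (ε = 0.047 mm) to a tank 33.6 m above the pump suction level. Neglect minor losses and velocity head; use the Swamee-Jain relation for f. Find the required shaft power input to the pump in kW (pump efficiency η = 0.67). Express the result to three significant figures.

P_shaft ≈ 36.2 kW

V = 4Q/(πD²) = 3.342 m/s; Re = 3.20×10^5; ε/D = 6.22×10^-4; f = 0.01892
h_f = f(L/D)V²/2g = 132.0 m
Total head H = z + h_f = 33.6 + 132.0 = 165.6 m
P_hyd = ρgQH = 995.3·9.81·0.0150·165.6 = 24.26 kW
P_shaft = P_hyd/η = 24.26/0.67 = 36.21 kW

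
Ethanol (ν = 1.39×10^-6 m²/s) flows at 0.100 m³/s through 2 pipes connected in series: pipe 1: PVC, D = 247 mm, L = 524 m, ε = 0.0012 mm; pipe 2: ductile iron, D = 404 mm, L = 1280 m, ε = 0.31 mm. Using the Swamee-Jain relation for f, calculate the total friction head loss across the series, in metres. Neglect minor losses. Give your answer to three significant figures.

Pipe 1: V = 2.087 m/s, Re = 3.71×10^5, ε/D = 4.86×10^-6, f = 0.01388, h_1 = f(L/D)V²/2g = 6.539 m
Pipe 2: V = 0.7801 m/s, Re = 2.27×10^5, ε/D = 7.67×10^-4, f = 0.02005, h_2 = f(L/D)V²/2g = 1.970 m
Series → Q common, losses add: H = Σh = 8.509 m

H ≈ 8.51 m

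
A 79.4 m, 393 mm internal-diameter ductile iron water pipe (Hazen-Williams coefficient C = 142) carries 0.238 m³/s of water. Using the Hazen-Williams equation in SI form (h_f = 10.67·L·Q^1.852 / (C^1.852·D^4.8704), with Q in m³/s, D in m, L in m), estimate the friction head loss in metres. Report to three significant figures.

h_f ≈ 0.579 m

h_f = 10.67·79.4·0.238^1.852 / (142^1.852·0.393^4.8704) = 0.5792 m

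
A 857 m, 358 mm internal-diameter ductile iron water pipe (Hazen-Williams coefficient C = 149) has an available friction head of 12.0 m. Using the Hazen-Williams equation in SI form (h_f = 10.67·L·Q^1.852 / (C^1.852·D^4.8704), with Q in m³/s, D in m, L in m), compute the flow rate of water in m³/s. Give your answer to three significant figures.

Rearranging: Q = [h_f·C^1.852·D^4.8704 / (10.67·L)]^(1/1.852)
Q = [12.0·149^1.852·0.358^4.8704 / (10.67·857)]^0.540 = 0.2779 m³/s

Q ≈ 0.278 m³/s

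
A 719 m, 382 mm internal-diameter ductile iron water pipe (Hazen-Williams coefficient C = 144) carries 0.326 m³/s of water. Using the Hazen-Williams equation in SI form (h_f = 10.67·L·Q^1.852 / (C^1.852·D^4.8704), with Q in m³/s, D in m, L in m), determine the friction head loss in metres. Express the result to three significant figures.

h_f = 10.67·719·0.326^1.852 / (144^1.852·0.382^4.8704) = 10.51 m

h_f ≈ 10.5 m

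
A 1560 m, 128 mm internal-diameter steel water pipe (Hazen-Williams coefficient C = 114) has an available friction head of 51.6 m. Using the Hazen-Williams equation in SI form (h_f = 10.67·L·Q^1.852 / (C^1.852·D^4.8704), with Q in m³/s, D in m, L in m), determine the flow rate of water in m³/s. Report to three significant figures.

Q ≈ 0.0226 m³/s

Rearranging: Q = [h_f·C^1.852·D^4.8704 / (10.67·L)]^(1/1.852)
Q = [51.6·114^1.852·0.128^4.8704 / (10.67·1560)]^0.540 = 0.02262 m³/s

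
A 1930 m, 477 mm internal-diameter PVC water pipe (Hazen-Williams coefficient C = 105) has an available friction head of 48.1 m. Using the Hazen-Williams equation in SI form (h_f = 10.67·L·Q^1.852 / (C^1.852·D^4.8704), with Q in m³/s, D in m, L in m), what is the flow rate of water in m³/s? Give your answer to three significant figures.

Rearranging: Q = [h_f·C^1.852·D^4.8704 / (10.67·L)]^(1/1.852)
Q = [48.1·105^1.852·0.477^4.8704 / (10.67·1930)]^0.540 = 0.5686 m³/s

Q ≈ 0.569 m³/s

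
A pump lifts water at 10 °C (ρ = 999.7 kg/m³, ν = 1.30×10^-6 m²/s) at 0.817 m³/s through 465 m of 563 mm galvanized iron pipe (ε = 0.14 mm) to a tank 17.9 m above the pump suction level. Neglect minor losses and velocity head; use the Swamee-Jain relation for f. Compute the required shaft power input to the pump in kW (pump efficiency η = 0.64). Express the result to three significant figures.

P_shaft ≈ 309 kW

V = 4Q/(πD²) = 3.282 m/s; Re = 1.42×10^6; ε/D = 2.49×10^-4; f = 0.01504
h_f = f(L/D)V²/2g = 6.821 m
Total head H = z + h_f = 17.9 + 6.821 = 24.72 m
P_hyd = ρgQH = 999.7·9.81·0.817·24.72 = 198.1 kW
P_shaft = P_hyd/η = 198.1/0.64 = 309.5 kW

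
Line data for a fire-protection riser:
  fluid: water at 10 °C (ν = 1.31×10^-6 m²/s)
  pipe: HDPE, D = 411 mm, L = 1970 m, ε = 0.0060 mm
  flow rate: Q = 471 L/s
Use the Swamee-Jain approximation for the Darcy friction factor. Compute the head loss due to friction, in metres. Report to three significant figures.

h_f ≈ 36.3 m

V = 4Q/(πD²) = 4·0.471/(π·0.411²) = 3.550 m/s
Re = VD/ν = 3.550·0.411/1.31×10^-6 = 1.11×10^6 → turbulent
ε/D = 0.0060/411 = 1.46×10^-5
Swamee-Jain: f = 0.01178
h_f = f(L/D)V²/(2g) = 0.01178·(1970/0.411)·3.550²/(2·9.81) = 36.26 m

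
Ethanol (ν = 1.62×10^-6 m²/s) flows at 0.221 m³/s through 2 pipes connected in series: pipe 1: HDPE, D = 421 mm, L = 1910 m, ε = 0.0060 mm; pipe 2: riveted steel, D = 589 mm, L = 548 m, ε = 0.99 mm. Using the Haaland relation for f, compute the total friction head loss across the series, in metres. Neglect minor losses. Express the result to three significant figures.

Pipe 1: V = 1.588 m/s, Re = 4.13×10^5, ε/D = 1.43×10^-5, f = 0.01367, h_1 = f(L/D)V²/2g = 7.966 m
Pipe 2: V = 0.8111 m/s, Re = 2.95×10^5, ε/D = 0.00168, f = 0.02303, h_2 = f(L/D)V²/2g = 0.7184 m
Series → Q common, losses add: H = Σh = 8.684 m

H ≈ 8.68 m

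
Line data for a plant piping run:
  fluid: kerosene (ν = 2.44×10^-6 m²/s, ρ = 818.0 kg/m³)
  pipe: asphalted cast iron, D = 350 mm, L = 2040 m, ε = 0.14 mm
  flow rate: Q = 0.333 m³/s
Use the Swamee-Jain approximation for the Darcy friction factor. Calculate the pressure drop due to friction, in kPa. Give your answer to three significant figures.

Δp ≈ 489 kPa

V = 4Q/(πD²) = 4·0.333/(π·0.350²) = 3.461 m/s
Re = VD/ν = 3.461·0.350/2.44×10^-6 = 4.96×10^5 → turbulent
ε/D = 0.14/350 = 4.00×10^-4
Swamee-Jain: f = 0.01712
h_f = f(L/D)V²/(2g) = 0.01712·(2040/0.350)·3.461²/(2·9.81) = 60.94 m
Δp = ρg·h_f = 818.0·9.81·60.94 = 489.0 kPa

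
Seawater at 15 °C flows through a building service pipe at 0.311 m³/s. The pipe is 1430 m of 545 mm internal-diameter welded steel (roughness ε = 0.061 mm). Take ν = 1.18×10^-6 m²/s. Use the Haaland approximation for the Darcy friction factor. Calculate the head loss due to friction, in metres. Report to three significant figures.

h_f ≈ 3.35 m

V = 4Q/(πD²) = 4·0.311/(π·0.545²) = 1.333 m/s
Re = VD/ν = 1.333·0.545/1.18×10^-6 = 6.16×10^5 → turbulent
ε/D = 0.061/545 = 1.12×10^-4
Haaland: f = 0.01408
h_f = f(L/D)V²/(2g) = 0.01408·(1430/0.545)·1.333²/(2·9.81) = 3.348 m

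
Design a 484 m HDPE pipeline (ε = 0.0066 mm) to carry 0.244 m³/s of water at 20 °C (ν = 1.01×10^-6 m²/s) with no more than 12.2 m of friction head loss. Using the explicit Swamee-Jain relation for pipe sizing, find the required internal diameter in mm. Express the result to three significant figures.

D ≈ 301 mm

Swamee-Jain (Type III): D = 0.66·[ε^1.25·(LQ²/(gh_f))^4.75 + ν·Q^9.4·(L/(gh_f))^5.2]^0.04
LQ²/(gh_f) = 0.2408; L/(gh_f) = 4.044
Term 1 = ε^1.25·(…)^4.75 = 3.86×10^-10; Term 2 = ν·Q^9.4·(…)^5.2 = 2.52×10^-9
D = 0.66·(3.86×10^-10 + 2.52×10^-9)^0.04 = 0.3007 m = 301 mm
Check: V = 3.44 m/s, Re = 1.02×10^6, f = 0.01209, h_f = 11.7 m ≈ 12.2 m ✓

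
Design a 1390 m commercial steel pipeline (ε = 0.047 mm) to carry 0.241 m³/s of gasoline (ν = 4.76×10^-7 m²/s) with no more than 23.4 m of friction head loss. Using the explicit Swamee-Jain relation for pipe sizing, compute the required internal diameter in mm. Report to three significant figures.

D ≈ 332 mm

Swamee-Jain (Type III): D = 0.66·[ε^1.25·(LQ²/(gh_f))^4.75 + ν·Q^9.4·(L/(gh_f))^5.2]^0.04
LQ²/(gh_f) = 0.3517; L/(gh_f) = 6.055
Term 1 = ε^1.25·(…)^4.75 = 2.72×10^-8; Term 2 = ν·Q^9.4·(…)^5.2 = 8.62×10^-9
D = 0.66·(2.72×10^-8 + 8.62×10^-9)^0.04 = 0.3324 m = 332 mm
Check: V = 2.78 m/s, Re = 1.94×10^6, f = 0.01356, h_f = 22.3 m ≈ 23.4 m ✓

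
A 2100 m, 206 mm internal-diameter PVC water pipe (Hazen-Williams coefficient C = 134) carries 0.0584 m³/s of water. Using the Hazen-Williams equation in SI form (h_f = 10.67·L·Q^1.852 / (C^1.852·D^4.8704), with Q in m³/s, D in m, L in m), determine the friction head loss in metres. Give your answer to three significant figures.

h_f ≈ 29.4 m

h_f = 10.67·2100·0.0584^1.852 / (134^1.852·0.206^4.8704) = 29.38 m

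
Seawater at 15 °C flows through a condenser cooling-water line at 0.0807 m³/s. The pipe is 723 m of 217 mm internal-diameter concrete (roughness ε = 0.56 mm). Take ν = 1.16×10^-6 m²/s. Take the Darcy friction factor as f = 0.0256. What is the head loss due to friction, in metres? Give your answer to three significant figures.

h_f ≈ 20.7 m

V = 4Q/(πD²) = 4·0.0807/(π·0.217²) = 2.182 m/s
h_f = f(L/D)V²/(2g) = 0.02560·(723/0.217)·2.182²/(2·9.81) = 20.70 m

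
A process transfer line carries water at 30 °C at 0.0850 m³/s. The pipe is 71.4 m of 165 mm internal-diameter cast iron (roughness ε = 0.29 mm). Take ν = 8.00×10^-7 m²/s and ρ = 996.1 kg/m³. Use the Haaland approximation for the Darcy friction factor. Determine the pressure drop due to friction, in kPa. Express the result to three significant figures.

Δp ≈ 78.0 kPa

V = 4Q/(πD²) = 4·0.0850/(π·0.165²) = 3.975 m/s
Re = VD/ν = 3.975·0.165/8.00×10^-7 = 8.20×10^5 → turbulent
ε/D = 0.29/165 = 0.00176
Haaland: f = 0.02290
h_f = f(L/D)V²/(2g) = 0.02290·(71.4/0.165)·3.975²/(2·9.81) = 7.981 m
Δp = ρg·h_f = 996.1·9.81·7.981 = 77.99 kPa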